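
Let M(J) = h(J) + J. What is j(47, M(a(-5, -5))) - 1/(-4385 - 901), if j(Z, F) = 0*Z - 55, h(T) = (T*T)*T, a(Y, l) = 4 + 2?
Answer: -290729/5286 ≈ -55.000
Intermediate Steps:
a(Y, l) = 6
h(T) = T³ (h(T) = T²*T = T³)
M(J) = J + J³ (M(J) = J³ + J = J + J³)
j(Z, F) = -55 (j(Z, F) = 0 - 55 = -55)
j(47, M(a(-5, -5))) - 1/(-4385 - 901) = -55 - 1/(-4385 - 901) = -55 - 1/(-5286) = -55 - 1*(-1/5286) = -55 + 1/5286 = -290729/5286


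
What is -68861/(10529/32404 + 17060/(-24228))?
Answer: 13515419259108/74428907 ≈ 1.8159e+5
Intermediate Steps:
-68861/(10529/32404 + 17060/(-24228)) = -68861/(10529*(1/32404) + 17060*(-1/24228)) = -68861/(10529/32404 - 4265/6057) = -68861/(-74428907/196271028) = -68861*(-196271028/74428907) = 13515419259108/74428907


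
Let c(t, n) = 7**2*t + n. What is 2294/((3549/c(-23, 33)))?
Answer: -2509636/3549 ≈ -707.14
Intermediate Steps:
c(t, n) = n + 49*t (c(t, n) = 49*t + n = n + 49*t)
2294/((3549/c(-23, 33))) = 2294/((3549/(33 + 49*(-23)))) = 2294/((3549/(33 - 1127))) = 2294/((3549/(-1094))) = 2294/((3549*(-1/1094))) = 2294/(-3549/1094) = 2294*(-1094/3549) = -2509636/3549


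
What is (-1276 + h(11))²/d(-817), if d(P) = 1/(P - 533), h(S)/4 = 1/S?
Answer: -265810982400/121 ≈ -2.1968e+9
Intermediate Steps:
h(S) = 4/S
d(P) = 1/(-533 + P)
(-1276 + h(11))²/d(-817) = (-1276 + 4/11)²/(1/(-533 - 817)) = (-1276 + 4*(1/11))²/(1/(-1350)) = (-1276 + 4/11)²/(-1/1350) = (-14032/11)²*(-1350) = (196897024/121)*(-1350) = -265810982400/121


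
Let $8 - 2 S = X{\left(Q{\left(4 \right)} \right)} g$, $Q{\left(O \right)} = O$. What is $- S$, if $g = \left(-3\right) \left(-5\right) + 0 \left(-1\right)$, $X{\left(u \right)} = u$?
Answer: $26$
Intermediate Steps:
$g = 15$ ($g = 15 + 0 = 15$)
$S = -26$ ($S = 4 - \frac{4 \cdot 15}{2} = 4 - 30 = -26$)
$- S = \left(-1\right) \left(-26\right) = 26$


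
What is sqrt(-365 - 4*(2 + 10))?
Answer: I*sqrt(413) ≈ 20.322*I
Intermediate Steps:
sqrt(-365 - 4*(2 + 10)) = sqrt(-365 - 4*12) = sqrt(-365 - 48) = sqrt(-413) = I*sqrt(413)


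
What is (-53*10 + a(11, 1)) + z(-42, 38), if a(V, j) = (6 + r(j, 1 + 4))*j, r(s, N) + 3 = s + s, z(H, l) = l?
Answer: -487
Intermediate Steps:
r(s, N) = -3 + 2*s (r(s, N) = -3 + (s + s) = -3 + 2*s)
a(V, j) = j*(3 + 2*j) (a(V, j) = (6 + (-3 + 2*j))*j = (3 + 2*j)*j = j*(3 + 2*j))
(-53*10 + a(11, 1)) + z(-42, 38) = (-53*10 + 1*(3 + 2*1)) + 38 = (-530 + 1*(3 + 2)) + 38 = (-530 + 1*5) + 38 = (-530 + 5) + 38 = -525 + 38 = -487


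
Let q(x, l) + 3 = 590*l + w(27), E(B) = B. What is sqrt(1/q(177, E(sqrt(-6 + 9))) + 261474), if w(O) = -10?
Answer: sqrt(-3399161 + 154269660*sqrt(3))/sqrt(-13 + 590*sqrt(3)) ≈ 511.35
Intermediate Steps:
q(x, l) = -13 + 590*l (q(x, l) = -3 + (590*l - 10) = -3 + (-10 + 590*l) = -13 + 590*l)
sqrt(1/q(177, E(sqrt(-6 + 9))) + 261474) = sqrt(1/(-13 + 590*sqrt(-6 + 9)) + 261474) = sqrt(1/(-13 + 590*sqrt(3)) + 261474) = sqrt(261474 + 1/(-13 + 590*sqrt(3)))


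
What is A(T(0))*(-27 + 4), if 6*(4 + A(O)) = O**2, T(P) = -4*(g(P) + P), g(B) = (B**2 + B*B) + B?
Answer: 92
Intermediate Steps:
g(B) = B + 2*B**2 (g(B) = (B**2 + B**2) + B = 2*B**2 + B = B + 2*B**2)
T(P) = -4*P - 4*P*(1 + 2*P) (T(P) = -4*(P*(1 + 2*P) + P) = -4*(P + P*(1 + 2*P)) = -4*P - 4*P*(1 + 2*P))
A(O) = -4 + O**2/6
A(T(0))*(-27 + 4) = (-4 + (8*0*(-1 - 1*0))**2/6)*(-27 + 4) = (-4 + (8*0*(-1 + 0))**2/6)*(-23) = (-4 + (8*0*(-1))**2/6)*(-23) = (-4 + (1/6)*0**2)*(-23) = (-4 + (1/6)*0)*(-23) = (-4 + 0)*(-23) = -4*(-23) = 92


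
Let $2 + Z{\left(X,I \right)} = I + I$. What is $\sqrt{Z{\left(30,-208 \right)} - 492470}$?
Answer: $2 i \sqrt{123222} \approx 702.06 i$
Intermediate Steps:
$Z{\left(X,I \right)} = -2 + 2 I$ ($Z{\left(X,I \right)} = -2 + \left(I + I\right) = -2 + 2 I$)
$\sqrt{Z{\left(30,-208 \right)} - 492470} = \sqrt{\left(-2 + 2 \left(-208\right)\right) - 492470} = \sqrt{\left(-2 - 416\right) - 492470} = \sqrt{-418 - 492470} = \sqrt{-492888} = 2 i \sqrt{123222}$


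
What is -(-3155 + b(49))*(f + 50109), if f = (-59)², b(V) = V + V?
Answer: 163824630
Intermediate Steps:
b(V) = 2*V
f = 3481
-(-3155 + b(49))*(f + 50109) = -(-3155 + 2*49)*(3481 + 50109) = -(-3155 + 98)*53590 = -(-3057)*53590 = -1*(-163824630) = 163824630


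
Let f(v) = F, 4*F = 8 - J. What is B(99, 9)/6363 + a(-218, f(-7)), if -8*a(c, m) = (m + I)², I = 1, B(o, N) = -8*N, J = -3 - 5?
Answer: -17739/5656 ≈ -3.1363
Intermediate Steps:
J = -8
F = 4 (F = (8 - 1*(-8))/4 = (8 + 8)/4 = (¼)*16 = 4)
f(v) = 4
a(c, m) = -(1 + m)²/8 (a(c, m) = -(m + 1)²/8 = -(1 + m)²/8)
B(99, 9)/6363 + a(-218, f(-7)) = -8*9/6363 - (1 + 4)²/8 = -72*1/6363 - ⅛*5² = -8/707 - ⅛*25 = -8/707 - 25/8 = -17739/5656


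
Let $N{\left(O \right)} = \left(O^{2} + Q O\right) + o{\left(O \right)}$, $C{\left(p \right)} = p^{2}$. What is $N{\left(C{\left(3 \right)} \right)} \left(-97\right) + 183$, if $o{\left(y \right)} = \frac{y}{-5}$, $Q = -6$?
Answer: $- \frac{11307}{5} \approx -2261.4$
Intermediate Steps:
$o{\left(y \right)} = - \frac{y}{5}$ ($o{\left(y \right)} = y \left(- \frac{1}{5}\right) = - \frac{y}{5}$)
$N{\left(O \right)} = O^{2} - \frac{31 O}{5}$ ($N{\left(O \right)} = \left(O^{2} - 6 O\right) - \frac{O}{5} = O^{2} - \frac{31 O}{5}$)
$N{\left(C{\left(3 \right)} \right)} \left(-97\right) + 183 = \frac{3^{2} \left(-31 + 5 \cdot 3^{2}\right)}{5} \left(-97\right) + 183 = \frac{1}{5} \cdot 9 \left(-31 + 5 \cdot 9\right) \left(-97\right) + 183 = \frac{1}{5} \cdot 9 \left(-31 + 45\right) \left(-97\right) + 183 = \frac{1}{5} \cdot 9 \cdot 14 \left(-97\right) + 183 = \frac{126}{5} \left(-97\right) + 183 = - \frac{12222}{5} + 183 = - \frac{11307}{5}$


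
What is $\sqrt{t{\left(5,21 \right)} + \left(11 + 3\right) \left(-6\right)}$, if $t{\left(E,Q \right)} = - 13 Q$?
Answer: $i \sqrt{357} \approx 18.894 i$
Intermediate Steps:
$\sqrt{t{\left(5,21 \right)} + \left(11 + 3\right) \left(-6\right)} = \sqrt{\left(-13\right) 21 + \left(11 + 3\right) \left(-6\right)} = \sqrt{-273 + 14 \left(-6\right)} = \sqrt{-273 - 84} = \sqrt{-357} = i \sqrt{357}$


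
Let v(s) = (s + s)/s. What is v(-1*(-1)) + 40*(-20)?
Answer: -798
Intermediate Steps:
v(s) = 2 (v(s) = (2*s)/s = 2)
v(-1*(-1)) + 40*(-20) = 2 + 40*(-20) = 2 - 800 = -798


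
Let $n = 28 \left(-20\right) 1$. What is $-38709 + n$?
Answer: $-39269$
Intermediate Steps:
$n = -560$ ($n = \left(-560\right) 1 = -560$)
$-38709 + n = -38709 - 560 = -39269$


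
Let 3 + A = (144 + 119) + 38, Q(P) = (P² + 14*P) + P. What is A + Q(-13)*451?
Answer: -11428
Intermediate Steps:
Q(P) = P² + 15*P
A = 298 (A = -3 + ((144 + 119) + 38) = -3 + (263 + 38) = -3 + 301 = 298)
A + Q(-13)*451 = 298 - 13*(15 - 13)*451 = 298 - 13*2*451 = 298 - 26*451 = 298 - 11726 = -11428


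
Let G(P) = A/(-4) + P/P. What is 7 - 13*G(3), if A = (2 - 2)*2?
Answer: -6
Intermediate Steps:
A = 0 (A = 0*2 = 0)
G(P) = 1 (G(P) = 0/(-4) + P/P = 0*(-1/4) + 1 = 0 + 1 = 1)
7 - 13*G(3) = 7 - 13*1 = 7 - 13 = -6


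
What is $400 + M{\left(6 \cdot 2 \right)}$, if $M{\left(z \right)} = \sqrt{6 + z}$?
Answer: $400 + 3 \sqrt{2} \approx 404.24$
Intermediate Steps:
$400 + M{\left(6 \cdot 2 \right)} = 400 + \sqrt{6 + 6 \cdot 2} = 400 + \sqrt{6 + 12} = 400 + \sqrt{18} = 400 + 3 \sqrt{2}$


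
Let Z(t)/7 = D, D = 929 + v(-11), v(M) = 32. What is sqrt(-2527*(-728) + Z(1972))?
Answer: sqrt(1846383) ≈ 1358.8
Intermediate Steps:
D = 961 (D = 929 + 32 = 961)
Z(t) = 6727 (Z(t) = 7*961 = 6727)
sqrt(-2527*(-728) + Z(1972)) = sqrt(-2527*(-728) + 6727) = sqrt(1839656 + 6727) = sqrt(1846383)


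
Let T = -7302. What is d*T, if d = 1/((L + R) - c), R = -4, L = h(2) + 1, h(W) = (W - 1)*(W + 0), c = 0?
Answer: 7302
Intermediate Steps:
h(W) = W*(-1 + W) (h(W) = (-1 + W)*W = W*(-1 + W))
L = 3 (L = 2*(-1 + 2) + 1 = 2*1 + 1 = 2 + 1 = 3)
d = -1 (d = 1/((3 - 4) - 1*0) = 1/(-1 + 0) = 1/(-1) = -1)
d*T = -1*(-7302) = 7302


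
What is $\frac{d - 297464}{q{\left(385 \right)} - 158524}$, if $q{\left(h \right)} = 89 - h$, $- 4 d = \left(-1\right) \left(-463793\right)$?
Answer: $\frac{1653649}{635280} \approx 2.603$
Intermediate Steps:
$d = - \frac{463793}{4}$ ($d = - \frac{\left(-1\right) \left(-463793\right)}{4} = \left(- \frac{1}{4}\right) 463793 = - \frac{463793}{4} \approx -1.1595 \cdot 10^{5}$)
$\frac{d - 297464}{q{\left(385 \right)} - 158524} = \frac{- \frac{463793}{4} - 297464}{\left(89 - 385\right) - 158524} = - \frac{1653649}{4 \left(\left(89 - 385\right) - 158524\right)} = - \frac{1653649}{4 \left(-296 - 158524\right)} = - \frac{1653649}{4 \left(-158820\right)} = \left(- \frac{1653649}{4}\right) \left(- \frac{1}{158820}\right) = \frac{1653649}{635280}$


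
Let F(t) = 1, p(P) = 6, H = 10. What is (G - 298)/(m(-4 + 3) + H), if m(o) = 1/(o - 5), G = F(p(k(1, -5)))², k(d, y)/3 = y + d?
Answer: -1782/59 ≈ -30.203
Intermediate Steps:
k(d, y) = 3*d + 3*y (k(d, y) = 3*(y + d) = 3*(d + y) = 3*d + 3*y)
G = 1 (G = 1² = 1)
m(o) = 1/(-5 + o)
(G - 298)/(m(-4 + 3) + H) = (1 - 298)/(1/(-5 + (-4 + 3)) + 10) = -297/(1/(-5 - 1) + 10) = -297/(1/(-6) + 10) = -297/(-⅙ + 10) = -297/59/6 = -297*6/59 = -1782/59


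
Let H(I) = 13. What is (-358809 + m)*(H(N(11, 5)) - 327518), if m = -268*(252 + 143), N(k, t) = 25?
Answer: 152181420845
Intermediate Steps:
m = -105860 (m = -268*395 = -105860)
(-358809 + m)*(H(N(11, 5)) - 327518) = (-358809 - 105860)*(13 - 327518) = -464669*(-327505) = 152181420845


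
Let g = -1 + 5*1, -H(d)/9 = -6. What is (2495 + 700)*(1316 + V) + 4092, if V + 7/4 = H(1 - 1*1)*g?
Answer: 19572963/4 ≈ 4.8932e+6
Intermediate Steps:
H(d) = 54 (H(d) = -9*(-6) = 54)
g = 4 (g = -1 + 5 = 4)
V = 857/4 (V = -7/4 + 54*4 = -7/4 + 216 = 857/4 ≈ 214.25)
(2495 + 700)*(1316 + V) + 4092 = (2495 + 700)*(1316 + 857/4) + 4092 = 3195*(6121/4) + 4092 = 19556595/4 + 4092 = 19572963/4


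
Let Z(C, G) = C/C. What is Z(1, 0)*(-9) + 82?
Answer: 73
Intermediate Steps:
Z(C, G) = 1
Z(1, 0)*(-9) + 82 = 1*(-9) + 82 = -9 + 82 = 73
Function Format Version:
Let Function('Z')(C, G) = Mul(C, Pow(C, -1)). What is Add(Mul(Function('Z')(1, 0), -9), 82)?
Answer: 73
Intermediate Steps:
Function('Z')(C, G) = 1
Add(Mul(Function('Z')(1, 0), -9), 82) = Add(Mul(1, -9), 82) = Add(-9, 82) = 73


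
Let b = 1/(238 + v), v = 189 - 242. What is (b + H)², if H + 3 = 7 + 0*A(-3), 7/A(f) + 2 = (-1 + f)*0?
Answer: 549081/34225 ≈ 16.043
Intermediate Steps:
A(f) = -7/2 (A(f) = 7/(-2 + (-1 + f)*0) = 7/(-2 + 0) = 7/(-2) = 7*(-½) = -7/2)
v = -53
b = 1/185 (b = 1/(238 - 53) = 1/185 ≈ 0.0054054)
H = 4 (H = -3 + (7 + 0*(-7/2)) = -3 + (7 + 0) = -3 + 7 = 4)
(b + H)² = (1/185 + 4)² = (741/185)² = 549081/34225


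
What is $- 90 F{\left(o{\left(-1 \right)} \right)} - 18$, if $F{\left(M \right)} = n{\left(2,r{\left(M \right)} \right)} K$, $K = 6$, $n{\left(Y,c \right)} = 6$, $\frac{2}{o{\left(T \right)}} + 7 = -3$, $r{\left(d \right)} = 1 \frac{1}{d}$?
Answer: $-3258$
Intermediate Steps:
$r{\left(d \right)} = \frac{1}{d}$
$o{\left(T \right)} = - \frac{1}{5}$ ($o{\left(T \right)} = \frac{2}{-7 - 3} = \frac{2}{-10} = 2 \left(- \frac{1}{10}\right) = - \frac{1}{5}$)
$F{\left(M \right)} = 36$ ($F{\left(M \right)} = 6 \cdot 6 = 36$)
$- 90 F{\left(o{\left(-1 \right)} \right)} - 18 = \left(-90\right) 36 - 18 = -3240 - 18 = -3258$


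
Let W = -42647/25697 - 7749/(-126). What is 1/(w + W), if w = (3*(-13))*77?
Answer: -51394/151260745 ≈ -0.00033977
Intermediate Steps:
w = -3003 (w = -39*77 = -3003)
W = 3075437/51394 (W = -42647*1/25697 - 7749*(-1/126) = -42647/25697 + 123/2 = 3075437/51394 ≈ 59.840)
1/(w + W) = 1/(-3003 + 3075437/51394) = 1/(-151260745/51394) = -51394/151260745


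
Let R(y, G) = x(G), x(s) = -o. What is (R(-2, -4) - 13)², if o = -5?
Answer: 64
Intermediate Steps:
x(s) = 5 (x(s) = -1*(-5) = 5)
R(y, G) = 5
(R(-2, -4) - 13)² = (5 - 13)² = (-8)² = 64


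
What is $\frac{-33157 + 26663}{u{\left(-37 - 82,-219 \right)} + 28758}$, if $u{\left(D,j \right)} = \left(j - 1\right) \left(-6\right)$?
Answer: $- \frac{3247}{15039} \approx -0.21591$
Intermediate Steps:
$u{\left(D,j \right)} = 6 - 6 j$ ($u{\left(D,j \right)} = \left(-1 + j\right) \left(-6\right) = 6 - 6 j$)
$\frac{-33157 + 26663}{u{\left(-37 - 82,-219 \right)} + 28758} = \frac{-33157 + 26663}{\left(6 - -1314\right) + 28758} = - \frac{6494}{\left(6 + 1314\right) + 28758} = - \frac{6494}{1320 + 28758} = - \frac{6494}{30078} = \left(-6494\right) \frac{1}{30078} = - \frac{3247}{15039}$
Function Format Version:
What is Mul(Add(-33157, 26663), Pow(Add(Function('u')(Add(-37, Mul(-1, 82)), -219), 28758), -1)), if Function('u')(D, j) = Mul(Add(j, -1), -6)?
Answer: Rational(-3247, 15039) ≈ -0.21591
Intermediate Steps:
Function('u')(D, j) = Add(6, Mul(-6, j)) (Function('u')(D, j) = Mul(Add(-1, j), -6) = Add(6, Mul(-6, j)))
Mul(Add(-33157, 26663), Pow(Add(Function('u')(Add(-37, Mul(-1, 82)), -219), 28758), -1)) = Mul(Add(-33157, 26663), Pow(Add(Add(6, Mul(-6, -219)), 28758), -1)) = Mul(-6494, Pow(Add(Add(6, 1314), 28758), -1)) = Mul(-6494, Pow(Add(1320, 28758), -1)) = Mul(-6494, Pow(30078, -1)) = Mul(-6494, Rational(1, 30078)) = Rational(-3247, 15039)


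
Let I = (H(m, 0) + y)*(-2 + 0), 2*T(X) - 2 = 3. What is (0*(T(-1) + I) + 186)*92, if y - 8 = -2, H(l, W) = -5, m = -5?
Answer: 17112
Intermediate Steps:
T(X) = 5/2 (T(X) = 1 + (½)*3 = 1 + 3/2 = 5/2)
y = 6 (y = 8 - 2 = 6)
I = -2 (I = (-5 + 6)*(-2 + 0) = 1*(-2) = -2)
(0*(T(-1) + I) + 186)*92 = (0*(5/2 - 2) + 186)*92 = (0*(½) + 186)*92 = (0 + 186)*92 = 186*92 = 17112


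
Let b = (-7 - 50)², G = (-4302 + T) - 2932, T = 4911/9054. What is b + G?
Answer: -12025093/3018 ≈ -3984.5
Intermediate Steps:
T = 1637/3018 (T = 4911*(1/9054) = 1637/3018 ≈ 0.54241)
G = -21830575/3018 (G = (-4302 + 1637/3018) - 2932 = -12981799/3018 - 2932 = -21830575/3018 ≈ -7233.5)
b = 3249 (b = (-57)² = 3249)
b + G = 3249 - 21830575/3018 = -12025093/3018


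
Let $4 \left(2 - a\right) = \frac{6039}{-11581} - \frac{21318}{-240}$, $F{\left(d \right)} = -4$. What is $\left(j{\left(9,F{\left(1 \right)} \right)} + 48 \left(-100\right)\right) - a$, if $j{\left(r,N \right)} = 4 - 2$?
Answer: $- \frac{8853302267}{1852960} \approx -4777.9$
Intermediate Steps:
$j{\left(r,N \right)} = 2$ ($j{\left(r,N \right)} = 4 - 2 = 2$)
$a = - \frac{37199813}{1852960}$ ($a = 2 - \frac{\frac{6039}{-11581} - \frac{21318}{-240}}{4} = 2 - \frac{6039 \left(- \frac{1}{11581}\right) - - \frac{3553}{40}}{4} = 2 - \frac{- \frac{6039}{11581} + \frac{3553}{40}}{4} = 2 - \frac{40905733}{1852960} = - \frac{37199813}{1852960} \approx -20.076$)
$\left(j{\left(9,F{\left(1 \right)} \right)} + 48 \left(-100\right)\right) - a = \left(2 + 48 \left(-100\right)\right) - - \frac{37199813}{1852960} = \left(2 - 4800\right) + \frac{37199813}{1852960} = -4798 + \frac{37199813}{1852960} = - \frac{8853302267}{1852960}$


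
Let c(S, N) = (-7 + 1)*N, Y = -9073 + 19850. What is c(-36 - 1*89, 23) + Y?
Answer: 10639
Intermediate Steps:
Y = 10777
c(S, N) = -6*N
c(-36 - 1*89, 23) + Y = -6*23 + 10777 = -138 + 10777 = 10639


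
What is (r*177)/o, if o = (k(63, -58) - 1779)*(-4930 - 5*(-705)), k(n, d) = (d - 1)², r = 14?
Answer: -1239/1195655 ≈ -0.0010363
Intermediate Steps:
k(n, d) = (-1 + d)²
o = -2391310 (o = ((-1 - 58)² - 1779)*(-4930 - 5*(-705)) = ((-59)² - 1779)*(-4930 + 3525) = (3481 - 1779)*(-1405) = 1702*(-1405) = -2391310)
(r*177)/o = (14*177)/(-2391310) = 2478*(-1/2391310) = -1239/1195655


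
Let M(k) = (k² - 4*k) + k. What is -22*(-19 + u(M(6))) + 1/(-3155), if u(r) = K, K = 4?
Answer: 1041149/3155 ≈ 330.00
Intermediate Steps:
M(k) = k² - 3*k
u(r) = 4
-22*(-19 + u(M(6))) + 1/(-3155) = -22*(-19 + 4) + 1/(-3155) = -22*(-15) - 1/3155 = 330 - 1/3155 = 1041149/3155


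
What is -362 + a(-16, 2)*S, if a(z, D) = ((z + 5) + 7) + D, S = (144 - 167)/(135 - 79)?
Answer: -10113/28 ≈ -361.18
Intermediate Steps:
S = -23/56 ≈ -0.41071
a(z, D) = 12 + D + z (a(z, D) = ((5 + z) + 7) + D = (12 + z) + D = 12 + D + z)
-362 + a(-16, 2)*S = -362 + (12 + 2 - 16)*(-23/56) = -362 - 2*(-23/56) = -362 + 23/28 = -10113/28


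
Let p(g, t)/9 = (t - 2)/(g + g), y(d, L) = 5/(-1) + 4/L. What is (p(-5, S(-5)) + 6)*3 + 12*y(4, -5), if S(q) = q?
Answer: -327/10 ≈ -32.700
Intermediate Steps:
y(d, L) = -5 + 4/L (y(d, L) = 5*(-1) + 4/L = -5 + 4/L)
p(g, t) = 9*(-2 + t)/(2*g) (p(g, t) = 9*((t - 2)/(g + g)) = 9*((-2 + t)/((2*g))) = 9*((-2 + t)*(1/(2*g))) = 9*((-2 + t)/(2*g)) = 9*(-2 + t)/(2*g))
(p(-5, S(-5)) + 6)*3 + 12*y(4, -5) = ((9/2)*(-2 - 5)/(-5) + 6)*3 + 12*(-5 + 4/(-5)) = ((9/2)*(-1/5)*(-7) + 6)*3 + 12*(-5 + 4*(-1/5)) = (63/10 + 6)*3 + 12*(-5 - 4/5) = (123/10)*3 + 12*(-29/5) = 369/10 - 348/5 = -327/10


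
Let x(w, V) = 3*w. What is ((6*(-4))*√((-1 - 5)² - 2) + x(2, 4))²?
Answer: 19620 - 288*√34 ≈ 17941.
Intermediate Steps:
((6*(-4))*√((-1 - 5)² - 2) + x(2, 4))² = ((6*(-4))*√((-1 - 5)² - 2) + 3*2)² = (-24*√((-6)² - 2) + 6)² = (-24*√(36 - 2) + 6)² = (-24*√34 + 6)² = (6 - 24*√34)²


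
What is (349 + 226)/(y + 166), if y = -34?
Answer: 575/132 ≈ 4.3561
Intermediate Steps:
(349 + 226)/(y + 166) = (349 + 226)/(-34 + 166) = 575/132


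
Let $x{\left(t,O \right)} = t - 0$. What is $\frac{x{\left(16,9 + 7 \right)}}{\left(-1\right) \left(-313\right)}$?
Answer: $\frac{16}{313} \approx 0.051118$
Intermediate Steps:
$x{\left(t,O \right)} = t$ ($x{\left(t,O \right)} = t + 0 = t$)
$\frac{x{\left(16,9 + 7 \right)}}{\left(-1\right) \left(-313\right)} = \frac{16}{\left(-1\right) \left(-313\right)} = \frac{16}{313}$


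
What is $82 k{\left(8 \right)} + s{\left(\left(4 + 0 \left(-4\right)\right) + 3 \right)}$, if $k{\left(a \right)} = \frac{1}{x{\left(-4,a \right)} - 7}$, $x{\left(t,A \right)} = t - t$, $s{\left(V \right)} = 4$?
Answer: $- \frac{54}{7} \approx -7.7143$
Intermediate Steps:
$x{\left(t,A \right)} = 0$
$k{\left(a \right)} = - \frac{1}{7}$ ($k{\left(a \right)} = \frac{1}{0 - 7} = \frac{1}{-7} = - \frac{1}{7}$)
$82 k{\left(8 \right)} + s{\left(\left(4 + 0 \left(-4\right)\right) + 3 \right)} = 82 \left(- \frac{1}{7}\right) + 4 = - \frac{82}{7} + 4 = - \frac{54}{7}$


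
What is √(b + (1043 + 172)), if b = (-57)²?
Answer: 12*√31 ≈ 66.813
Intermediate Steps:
b = 3249
√(b + (1043 + 172)) = √(3249 + (1043 + 172)) = √(3249 + 1215) = √4464 = 12*√31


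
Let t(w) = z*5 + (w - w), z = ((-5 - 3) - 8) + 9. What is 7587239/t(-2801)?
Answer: -7587239/35 ≈ -2.1678e+5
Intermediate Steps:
z = -7 (z = (-8 - 8) + 9 = -16 + 9 = -7)
t(w) = -35 (t(w) = -7*5 + (w - w) = -35 + 0 = -35)
7587239/t(-2801) = 7587239/(-35) = 7587239*(-1/35) = -7587239/35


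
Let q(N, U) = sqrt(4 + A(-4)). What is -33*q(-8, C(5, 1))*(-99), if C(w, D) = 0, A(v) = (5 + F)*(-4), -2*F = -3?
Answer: 3267*I*sqrt(22) ≈ 15324.0*I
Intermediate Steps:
F = 3/2 (F = -1/2*(-3) = 3/2 ≈ 1.5000)
A(v) = -26 (A(v) = (5 + 3/2)*(-4) = (13/2)*(-4) = -26)
q(N, U) = I*sqrt(22) (q(N, U) = sqrt(4 - 26) = sqrt(-22) = I*sqrt(22))
-33*q(-8, C(5, 1))*(-99) = -33*I*sqrt(22)*(-99) = 3267*I*sqrt(22)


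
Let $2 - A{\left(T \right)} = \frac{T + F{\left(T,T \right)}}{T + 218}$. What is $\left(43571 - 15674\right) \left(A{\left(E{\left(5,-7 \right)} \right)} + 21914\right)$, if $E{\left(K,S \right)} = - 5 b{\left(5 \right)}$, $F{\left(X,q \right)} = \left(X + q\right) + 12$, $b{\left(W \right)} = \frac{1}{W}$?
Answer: $\frac{132671520411}{217} \approx 6.1139 \cdot 10^{8}$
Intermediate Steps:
$F{\left(X,q \right)} = 12 + X + q$
$E{\left(K,S \right)} = -1$ ($E{\left(K,S \right)} = - \frac{5}{5} = \left(-5\right) \frac{1}{5} = -1$)
$A{\left(T \right)} = 2 - \frac{12 + 3 T}{218 + T}$ ($A{\left(T \right)} = 2 - \frac{T + \left(12 + T + T\right)}{T + 218} = 2 - \frac{T + \left(12 + 2 T\right)}{218 + T} = 2 - \frac{12 + 3 T}{218 + T}$)
$\left(43571 - 15674\right) \left(A{\left(E{\left(5,-7 \right)} \right)} + 21914\right) = \left(43571 - 15674\right) \left(\frac{424 - -1}{218 - 1} + 21914\right) = 27897 \left(\frac{424 + 1}{217} + 21914\right) = 27897 \left(\frac{1}{217} \cdot 425 + 21914\right) = 27897 \left(\frac{425}{217} + 21914\right) = 27897 \cdot \frac{4755763}{217} = \frac{132671520411}{217}$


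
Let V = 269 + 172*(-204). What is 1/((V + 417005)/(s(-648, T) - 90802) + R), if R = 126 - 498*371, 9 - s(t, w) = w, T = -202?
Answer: -90591/16726379698 ≈ -5.4161e-6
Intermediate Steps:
s(t, w) = 9 - w
R = -184632 (R = 126 - 184758 = -184632)
V = -34819 (V = 269 - 35088 = -34819)
1/((V + 417005)/(s(-648, T) - 90802) + R) = 1/((-34819 + 417005)/((9 - 1*(-202)) - 90802) - 184632) = 1/(382186/((9 + 202) - 90802) - 184632) = 1/(382186/(211 - 90802) - 184632) = 1/(382186/(-90591) - 184632) = 1/(382186*(-1/90591) - 184632) = 1/(-382186/90591 - 184632) = 1/(-16726379698/90591) = -90591/16726379698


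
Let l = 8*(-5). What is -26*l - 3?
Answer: 1037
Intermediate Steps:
l = -40
-26*l - 3 = -26*(-40) - 3 = 1040 - 3 = 1037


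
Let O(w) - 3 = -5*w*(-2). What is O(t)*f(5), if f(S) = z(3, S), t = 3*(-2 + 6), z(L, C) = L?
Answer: 369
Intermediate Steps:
t = 12 (t = 3*4 = 12)
O(w) = 3 + 10*w (O(w) = 3 - 5*w*(-2) = 3 + 10*w)
f(S) = 3
O(t)*f(5) = (3 + 10*12)*3 = (3 + 120)*3 = 123*3 = 369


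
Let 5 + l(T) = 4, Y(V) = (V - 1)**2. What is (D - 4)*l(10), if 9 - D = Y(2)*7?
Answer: 2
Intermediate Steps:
Y(V) = (-1 + V)**2
l(T) = -1 (l(T) = -5 + 4 = -1)
D = 2 (D = 9 - (-1 + 2)**2*7 = 9 - 1**2*7 = 9 - 7 = 2)
(D - 4)*l(10) = (2 - 4)*(-1) = -2*(-1) = 2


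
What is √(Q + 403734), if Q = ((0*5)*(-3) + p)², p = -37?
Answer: √405103 ≈ 636.48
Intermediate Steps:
Q = 1369 (Q = ((0*5)*(-3) - 37)² = (0*(-3) - 37)² = (0 - 37)² = (-37)² = 1369)
√(Q + 403734) = √(1369 + 403734) = √405103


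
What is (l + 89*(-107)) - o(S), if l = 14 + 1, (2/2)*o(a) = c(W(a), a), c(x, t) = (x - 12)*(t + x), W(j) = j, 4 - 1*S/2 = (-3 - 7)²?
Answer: -87844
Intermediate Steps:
S = -192 (S = 8 - 2*(-3 - 7)² = 8 - 2*(-10)² = 8 - 2*100 = 8 - 200 = -192)
c(x, t) = (-12 + x)*(t + x)
o(a) = -24*a + 2*a² (o(a) = a² - 12*a - 12*a + a*a = a² - 12*a - 12*a + a² = -24*a + 2*a²)
l = 15
(l + 89*(-107)) - o(S) = (15 + 89*(-107)) - 2*(-192)*(-12 - 192) = (15 - 9523) - 2*(-192)*(-204) = -9508 - 1*78336 = -9508 - 78336 = -87844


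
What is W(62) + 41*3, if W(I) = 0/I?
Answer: 123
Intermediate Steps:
W(I) = 0
W(62) + 41*3 = 0 + 41*3 = 0 + 123 = 123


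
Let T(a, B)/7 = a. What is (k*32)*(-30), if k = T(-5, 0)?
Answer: 33600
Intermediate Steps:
T(a, B) = 7*a
k = -35 (k = 7*(-5) = -35)
(k*32)*(-30) = -35*32*(-30) = -1120*(-30) = 33600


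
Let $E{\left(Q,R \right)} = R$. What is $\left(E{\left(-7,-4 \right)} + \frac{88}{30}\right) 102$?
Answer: $- \frac{544}{5} \approx -108.8$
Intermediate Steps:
$\left(E{\left(-7,-4 \right)} + \frac{88}{30}\right) 102 = \left(-4 + \frac{88}{30}\right) 102 = \left(-4 + 88 \cdot \frac{1}{30}\right) 102 = \left(-4 + \frac{44}{15}\right) 102 = \left(- \frac{16}{15}\right) 102 = - \frac{544}{5}$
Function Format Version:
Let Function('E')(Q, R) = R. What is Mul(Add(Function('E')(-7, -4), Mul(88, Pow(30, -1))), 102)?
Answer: Rational(-544, 5) ≈ -108.80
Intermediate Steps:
Mul(Add(Function('E')(-7, -4), Mul(88, Pow(30, -1))), 102) = Mul(Add(-4, Mul(88, Pow(30, -1))), 102) = Mul(Add(-4, Mul(88, Rational(1, 30))), 102) = Mul(Add(-4, Rational(44, 15)), 102) = Mul(Rational(-16, 15), 102) = Rational(-544, 5)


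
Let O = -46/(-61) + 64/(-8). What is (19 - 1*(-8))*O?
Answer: -11934/61 ≈ -195.64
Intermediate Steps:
O = -442/61 (O = -46*(-1/61) + 64*(-⅛) = 46/61 - 8 = -442/61 ≈ -7.2459)
(19 - 1*(-8))*O = (19 - 1*(-8))*(-442/61) = (19 + 8)*(-442/61) = 27*(-442/61) = -11934/61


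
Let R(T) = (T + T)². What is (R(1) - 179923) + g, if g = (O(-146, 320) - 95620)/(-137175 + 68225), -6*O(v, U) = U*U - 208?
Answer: -6202651199/34475 ≈ -1.7992e+5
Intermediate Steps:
O(v, U) = 104/3 - U²/6 (O(v, U) = -(U*U - 208)/6 = -(U² - 208)/6 = -(-208 + U²)/6 = 104/3 - U²/6)
R(T) = 4*T² (R(T) = (2*T)² = 4*T²)
g = 56326/34475 (g = ((104/3 - ⅙*320²) - 95620)/(-137175 + 68225) = ((104/3 - ⅙*102400) - 95620)/(-68950) = ((104/3 - 51200/3) - 95620)*(-1/68950) = (-17032 - 95620)*(-1/68950) = -112652*(-1/68950) = 56326/34475 ≈ 1.6338)
(R(1) - 179923) + g = (4*1² - 179923) + 56326/34475 = (4*1 - 179923) + 56326/34475 = (4 - 179923) + 56326/34475 = -179919 + 56326/34475 = -6202651199/34475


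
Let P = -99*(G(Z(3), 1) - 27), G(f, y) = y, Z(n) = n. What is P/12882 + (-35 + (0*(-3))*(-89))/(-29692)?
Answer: 12813013/63748724 ≈ 0.20099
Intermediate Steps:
P = 2574 (P = -99*(1 - 27) = -99*(-26) = 2574)
P/12882 + (-35 + (0*(-3))*(-89))/(-29692) = 2574/12882 + (-35 + (0*(-3))*(-89))/(-29692) = 2574*(1/12882) + (-35 + 0*(-89))*(-1/29692) = 429/2147 + (-35 + 0)*(-1/29692) = 429/2147 - 35*(-1/29692) = 429/2147 + 35/29692 = 12813013/63748724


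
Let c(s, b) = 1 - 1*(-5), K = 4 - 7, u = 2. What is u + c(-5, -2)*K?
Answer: -16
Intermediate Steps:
K = -3
c(s, b) = 6 (c(s, b) = 1 + 5 = 6)
u + c(-5, -2)*K = 2 + 6*(-3) = 2 - 18 = -16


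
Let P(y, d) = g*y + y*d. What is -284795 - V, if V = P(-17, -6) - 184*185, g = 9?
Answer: -250704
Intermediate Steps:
P(y, d) = 9*y + d*y (P(y, d) = 9*y + y*d = 9*y + d*y)
V = -34091 (V = -17*(9 - 6) - 184*185 = -17*3 - 34040 = -51 - 34040 = -34091)
-284795 - V = -284795 - 1*(-34091) = -284795 + 34091 = -250704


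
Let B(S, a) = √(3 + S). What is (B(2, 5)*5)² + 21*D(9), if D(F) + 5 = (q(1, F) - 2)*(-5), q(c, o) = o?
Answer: -715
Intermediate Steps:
D(F) = 5 - 5*F (D(F) = -5 + (F - 2)*(-5) = -5 + (-2 + F)*(-5) = -5 + (10 - 5*F) = 5 - 5*F)
(B(2, 5)*5)² + 21*D(9) = (√(3 + 2)*5)² + 21*(5 - 5*9) = (√5*5)² + 21*(5 - 45) = (5*√5)² + 21*(-40) = 125 - 840 = -715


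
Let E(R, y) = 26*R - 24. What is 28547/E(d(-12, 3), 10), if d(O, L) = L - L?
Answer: -28547/24 ≈ -1189.5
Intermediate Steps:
d(O, L) = 0
E(R, y) = -24 + 26*R
28547/E(d(-12, 3), 10) = 28547/(-24 + 26*0) = 28547/(-24 + 0) = 28547/(-24) = 28547*(-1/24) = -28547/24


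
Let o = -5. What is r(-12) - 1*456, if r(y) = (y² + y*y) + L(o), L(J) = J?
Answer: -173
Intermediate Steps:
r(y) = -5 + 2*y² (r(y) = (y² + y*y) - 5 = (y² + y²) - 5 = 2*y² - 5 = -5 + 2*y²)
r(-12) - 1*456 = (-5 + 2*(-12)²) - 1*456 = (-5 + 2*144) - 456 = (-5 + 288) - 456 = 283 - 456 = -173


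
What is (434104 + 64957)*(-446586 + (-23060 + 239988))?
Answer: -114613351138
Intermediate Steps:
(434104 + 64957)*(-446586 + (-23060 + 239988)) = 499061*(-446586 + 216928) = 499061*(-229658) = -114613351138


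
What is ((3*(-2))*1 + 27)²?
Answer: 441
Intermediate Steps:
((3*(-2))*1 + 27)² = (-6*1 + 27)² = (-6 + 27)² = 21² = 441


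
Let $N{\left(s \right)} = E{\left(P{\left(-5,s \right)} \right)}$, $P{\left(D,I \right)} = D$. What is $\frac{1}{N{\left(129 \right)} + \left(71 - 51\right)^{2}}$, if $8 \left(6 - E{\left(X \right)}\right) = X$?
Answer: $\frac{8}{3253} \approx 0.0024593$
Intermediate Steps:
$E{\left(X \right)} = 6 - \frac{X}{8}$
$N{\left(s \right)} = \frac{53}{8}$ ($N{\left(s \right)} = 6 - - \frac{5}{8} = 6 + \frac{5}{8} = \frac{53}{8}$)
$\frac{1}{N{\left(129 \right)} + \left(71 - 51\right)^{2}} = \frac{1}{\frac{53}{8} + \left(71 - 51\right)^{2}} = \frac{1}{\frac{53}{8} + 20^{2}} = \frac{1}{\frac{53}{8} + 400} = \frac{1}{\frac{3253}{8}} = \frac{8}{3253}$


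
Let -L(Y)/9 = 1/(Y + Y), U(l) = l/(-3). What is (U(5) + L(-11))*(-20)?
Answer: 830/33 ≈ 25.152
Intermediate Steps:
U(l) = -l/3 (U(l) = l*(-1/3) = -l/3)
L(Y) = -9/(2*Y) (L(Y) = -9/(Y + Y) = -9*1/(2*Y) = -9/(2*Y))
(U(5) + L(-11))*(-20) = (-1/3*5 - 9/2/(-11))*(-20) = (-5/3 - 9/2*(-1/11))*(-20) = (-5/3 + 9/22)*(-20) = -83/66*(-20) = 830/33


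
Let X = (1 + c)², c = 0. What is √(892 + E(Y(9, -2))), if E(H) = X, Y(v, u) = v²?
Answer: √893 ≈ 29.883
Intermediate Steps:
X = 1 (X = (1 + 0)² = 1² = 1)
E(H) = 1
√(892 + E(Y(9, -2))) = √(892 + 1) = √893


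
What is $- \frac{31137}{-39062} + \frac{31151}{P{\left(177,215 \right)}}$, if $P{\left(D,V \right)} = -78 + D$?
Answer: $\frac{1219902925}{3867138} \approx 315.45$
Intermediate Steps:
$- \frac{31137}{-39062} + \frac{31151}{P{\left(177,215 \right)}} = - \frac{31137}{-39062} + \frac{31151}{-78 + 177} = \left(-31137\right) \left(- \frac{1}{39062}\right) + \frac{31151}{99} = \frac{31137}{39062} + 31151 \cdot \frac{1}{99} = \frac{31137}{39062} + \frac{31151}{99} = \frac{1219902925}{3867138}$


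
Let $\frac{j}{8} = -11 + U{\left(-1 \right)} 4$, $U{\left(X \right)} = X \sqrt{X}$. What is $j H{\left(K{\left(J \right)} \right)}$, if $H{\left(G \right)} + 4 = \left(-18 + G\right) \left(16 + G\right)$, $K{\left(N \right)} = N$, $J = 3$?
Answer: $25432 + 9248 i \approx 25432.0 + 9248.0 i$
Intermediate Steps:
$U{\left(X \right)} = X^{\frac{3}{2}}$
$H{\left(G \right)} = -4 + \left(-18 + G\right) \left(16 + G\right)$
$j = -88 - 32 i$ ($j = 8 \left(-11 + \left(-1\right)^{\frac{3}{2}} \cdot 4\right) = 8 \left(-11 + - i 4\right) = 8 \left(-11 - 4 i\right) = -88 - 32 i \approx -88.0 - 32.0 i$)
$j H{\left(K{\left(J \right)} \right)} = \left(-88 - 32 i\right) \left(-292 + 3^{2} - 6\right) = \left(-88 - 32 i\right) \left(-292 + 9 - 6\right) = \left(-88 - 32 i\right) \left(-289\right) = 25432 + 9248 i$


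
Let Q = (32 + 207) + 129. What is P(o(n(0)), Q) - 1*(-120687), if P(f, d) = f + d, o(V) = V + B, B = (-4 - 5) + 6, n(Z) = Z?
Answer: 121052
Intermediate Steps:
Q = 368 (Q = 239 + 129 = 368)
B = -3 (B = -9 + 6 = -3)
o(V) = -3 + V (o(V) = V - 3 = -3 + V)
P(f, d) = d + f
P(o(n(0)), Q) - 1*(-120687) = (368 + (-3 + 0)) - 1*(-120687) = (368 - 3) + 120687 = 365 + 120687 = 121052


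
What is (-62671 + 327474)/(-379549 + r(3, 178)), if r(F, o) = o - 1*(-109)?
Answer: -264803/379262 ≈ -0.69821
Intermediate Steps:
r(F, o) = 109 + o (r(F, o) = o + 109 = 109 + o)
(-62671 + 327474)/(-379549 + r(3, 178)) = (-62671 + 327474)/(-379549 + (109 + 178)) = 264803/(-379549 + 287) = 264803/(-379262) = 264803*(-1/379262) = -264803/379262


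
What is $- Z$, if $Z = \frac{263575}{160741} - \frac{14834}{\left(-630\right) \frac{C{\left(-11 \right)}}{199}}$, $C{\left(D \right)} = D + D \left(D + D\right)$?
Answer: $- \frac{36632859754}{1670902695} \approx -21.924$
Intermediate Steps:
$C{\left(D \right)} = D + 2 D^{2}$ ($C{\left(D \right)} = D + D 2 D = D + 2 D^{2}$)
$Z = \frac{36632859754}{1670902695}$ ($Z = \frac{263575}{160741} - \frac{14834}{\left(-630\right) \frac{\left(-11\right) \left(1 + 2 \left(-11\right)\right)}{199}} = 263575 \cdot \frac{1}{160741} - \frac{14834}{\left(-630\right) - 11 \left(1 - 22\right) \frac{1}{199}} = \frac{263575}{160741} - \frac{14834}{\left(-630\right) \left(-11\right) \left(-21\right) \frac{1}{199}} = \frac{263575}{160741} - \frac{14834}{\left(-630\right) 231 \cdot \frac{1}{199}} = \frac{263575}{160741} - \frac{14834}{\left(-630\right) \frac{231}{199}} = \frac{263575}{160741} - \frac{14834}{- \frac{145530}{199}} = \frac{263575}{160741} - - \frac{1475983}{72765} = \frac{263575}{160741} + \frac{1475983}{72765} = \frac{36632859754}{1670902695} \approx 21.924$)
$- Z = \left(-1\right) \frac{36632859754}{1670902695} = - \frac{36632859754}{1670902695}$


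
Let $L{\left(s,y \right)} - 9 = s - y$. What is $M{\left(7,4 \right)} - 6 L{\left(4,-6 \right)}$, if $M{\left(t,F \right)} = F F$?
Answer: $-98$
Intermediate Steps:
$M{\left(t,F \right)} = F^{2}$
$L{\left(s,y \right)} = 9 + s - y$ ($L{\left(s,y \right)} = 9 + \left(s - y\right) = 9 + s - y$)
$M{\left(7,4 \right)} - 6 L{\left(4,-6 \right)} = 4^{2} - 6 \left(9 + 4 - -6\right) = 16 - 6 \left(9 + 4 + 6\right) = 16 - 114 = -98$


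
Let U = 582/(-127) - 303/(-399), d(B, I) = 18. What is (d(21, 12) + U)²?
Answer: 57340612681/285305881 ≈ 200.98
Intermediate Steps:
U = -64579/16891 (U = 582*(-1/127) - 303*(-1/399) = -582/127 + 101/133 = -64579/16891 ≈ -3.8233)
(d(21, 12) + U)² = (18 - 64579/16891)² = (239459/16891)² = 57340612681/285305881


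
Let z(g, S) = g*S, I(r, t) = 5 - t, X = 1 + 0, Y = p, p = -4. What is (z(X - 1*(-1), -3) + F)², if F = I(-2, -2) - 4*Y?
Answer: 289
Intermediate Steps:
Y = -4
X = 1
F = 23 (F = (5 - 1*(-2)) - 4*(-4) = (5 + 2) + 16 = 7 + 16 = 23)
z(g, S) = S*g
(z(X - 1*(-1), -3) + F)² = (-3*(1 - 1*(-1)) + 23)² = (-3*(1 + 1) + 23)² = (-3*2 + 23)² = (-6 + 23)² = 17² = 289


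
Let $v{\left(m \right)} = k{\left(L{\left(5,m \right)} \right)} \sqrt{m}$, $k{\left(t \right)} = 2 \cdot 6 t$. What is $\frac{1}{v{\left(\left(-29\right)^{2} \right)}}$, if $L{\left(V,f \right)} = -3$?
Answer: $- \frac{1}{1044} \approx -0.00095785$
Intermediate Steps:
$k{\left(t \right)} = 12 t$
$v{\left(m \right)} = - 36 \sqrt{m}$ ($v{\left(m \right)} = 12 \left(-3\right) \sqrt{m} = - 36 \sqrt{m}$)
$\frac{1}{v{\left(\left(-29\right)^{2} \right)}} = \frac{1}{\left(-36\right) \sqrt{\left(-29\right)^{2}}} = \frac{1}{\left(-36\right) \sqrt{841}} = \frac{1}{\left(-36\right) 29} = \frac{1}{-1044} = - \frac{1}{1044}$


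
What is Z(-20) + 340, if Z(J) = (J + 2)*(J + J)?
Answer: 1060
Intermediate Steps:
Z(J) = 2*J*(2 + J) (Z(J) = (2 + J)*(2*J) = 2*J*(2 + J))
Z(-20) + 340 = 2*(-20)*(2 - 20) + 340 = 2*(-20)*(-18) + 340 = 720 + 340 = 1060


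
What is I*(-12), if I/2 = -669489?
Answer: 16067736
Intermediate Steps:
I = -1338978 (I = 2*(-669489) = -1338978)
I*(-12) = -1338978*(-12) = 16067736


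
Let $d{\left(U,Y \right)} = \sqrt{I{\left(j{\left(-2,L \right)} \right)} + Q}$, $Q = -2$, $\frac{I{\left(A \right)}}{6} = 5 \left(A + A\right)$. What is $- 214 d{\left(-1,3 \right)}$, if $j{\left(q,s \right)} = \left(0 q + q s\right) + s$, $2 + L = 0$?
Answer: $- 214 \sqrt{118} \approx -2324.6$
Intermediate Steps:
$L = -2$ ($L = -2 + 0 = -2$)
$j{\left(q,s \right)} = s + q s$ ($j{\left(q,s \right)} = \left(0 + q s\right) + s = q s + s = s + q s$)
$I{\left(A \right)} = 60 A$ ($I{\left(A \right)} = 6 \cdot 5 \left(A + A\right) = 6 \cdot 5 \cdot 2 A = 6 \cdot 10 A = 60 A$)
$d{\left(U,Y \right)} = \sqrt{118}$ ($d{\left(U,Y \right)} = \sqrt{60 \left(- 2 \left(1 - 2\right)\right) - 2} = \sqrt{60 \left(\left(-2\right) \left(-1\right)\right) - 2} = \sqrt{60 \cdot 2 - 2} = \sqrt{120 - 2} = \sqrt{118}$)
$- 214 d{\left(-1,3 \right)} = - 214 \sqrt{118}$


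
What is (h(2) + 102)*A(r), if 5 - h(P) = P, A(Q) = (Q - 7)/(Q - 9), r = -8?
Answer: 1575/17 ≈ 92.647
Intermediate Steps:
A(Q) = (-7 + Q)/(-9 + Q)
h(P) = 5 - P
(h(2) + 102)*A(r) = ((5 - 1*2) + 102)*((-7 - 8)/(-9 - 8)) = ((5 - 2) + 102)*(-15/(-17)) = (3 + 102)*(-1/17*(-15)) = 105*(15/17) = 1575/17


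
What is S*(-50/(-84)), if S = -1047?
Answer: -8725/14 ≈ -623.21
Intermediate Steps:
S*(-50/(-84)) = -(-52350)/(-84) = -(-52350)*(-1)/84 = -1047*25/42 = -8725/14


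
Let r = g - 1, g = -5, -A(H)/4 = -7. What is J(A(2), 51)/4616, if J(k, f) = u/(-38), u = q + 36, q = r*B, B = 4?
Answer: -3/43852 ≈ -6.8412e-5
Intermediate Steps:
A(H) = 28 (A(H) = -4*(-7) = 28)
r = -6 (r = -5 - 1 = -6)
q = -24 (q = -6*4 = -24)
u = 12 (u = -24 + 36 = 12)
J(k, f) = -6/19 (J(k, f) = 12/(-38) = 12*(-1/38) = -6/19)
J(A(2), 51)/4616 = -6/19/4616 = -6/19*1/4616 = -3/43852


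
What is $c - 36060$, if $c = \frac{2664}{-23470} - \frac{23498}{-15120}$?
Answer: $- \frac{639798558281}{17743320} \approx -36059.0$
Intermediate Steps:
$c = \frac{25560919}{17743320}$ ($c = 2664 \left(- \frac{1}{23470}\right) - - \frac{11749}{7560} = - \frac{1332}{11735} + \frac{11749}{7560} = \frac{25560919}{17743320} \approx 1.4406$)
$c - 36060 = \frac{25560919}{17743320} - 36060 = - \frac{639798558281}{17743320}$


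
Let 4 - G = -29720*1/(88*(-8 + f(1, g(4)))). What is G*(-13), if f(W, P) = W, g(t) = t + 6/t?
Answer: 44291/77 ≈ 575.21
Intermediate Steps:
G = -3407/77 (G = 4 - (-29720)/((-8 + 1)*88) = 4 - (-29720)/((-7*88)) = 4 - (-29720)/(-616) = 4 - (-29720)*(-1)/616 = 4 - 1*3715/77 = 4 - 3715/77 = -3407/77 ≈ -44.247)
G*(-13) = -3407/77*(-13) = 44291/77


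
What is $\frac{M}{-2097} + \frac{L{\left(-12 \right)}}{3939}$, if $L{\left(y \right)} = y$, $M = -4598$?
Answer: $\frac{6028786}{2753361} \approx 2.1896$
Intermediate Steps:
$\frac{M}{-2097} + \frac{L{\left(-12 \right)}}{3939} = - \frac{4598}{-2097} - \frac{12}{3939} = \left(-4598\right) \left(- \frac{1}{2097}\right) - \frac{4}{1313} = \frac{4598}{2097} - \frac{4}{1313} = \frac{6028786}{2753361}$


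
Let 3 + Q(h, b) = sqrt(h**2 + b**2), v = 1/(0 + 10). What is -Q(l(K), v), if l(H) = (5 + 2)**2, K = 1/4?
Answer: 3 - sqrt(240101)/10 ≈ -46.000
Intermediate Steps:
v = 1/10 ≈ 0.10000
K = 1/4 ≈ 0.25000
l(H) = 49 (l(H) = 7**2 = 49)
Q(h, b) = -3 + sqrt(b**2 + h**2) (Q(h, b) = -3 + sqrt(h**2 + b**2) = -3 + sqrt(b**2 + h**2))
-Q(l(K), v) = -(-3 + sqrt((1/10)**2 + 49**2)) = -(-3 + sqrt(1/100 + 2401)) = -(-3 + sqrt(240101/100)) = -(-3 + sqrt(240101)/10) = 3 - sqrt(240101)/10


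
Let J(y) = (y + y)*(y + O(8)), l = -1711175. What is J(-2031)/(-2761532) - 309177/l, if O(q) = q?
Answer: -6603825878193/2362732260050 ≈ -2.7950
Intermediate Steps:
J(y) = 2*y*(8 + y) (J(y) = (y + y)*(y + 8) = (2*y)*(8 + y) = 2*y*(8 + y))
J(-2031)/(-2761532) - 309177/l = (2*(-2031)*(8 - 2031))/(-2761532) - 309177/(-1711175) = (2*(-2031)*(-2023))*(-1/2761532) - 309177*(-1/1711175) = 8217426*(-1/2761532) + 309177/1711175 = -4108713/1380766 + 309177/1711175 = -6603825878193/2362732260050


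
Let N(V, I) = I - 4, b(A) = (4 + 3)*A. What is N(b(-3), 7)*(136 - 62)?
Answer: 222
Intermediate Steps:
b(A) = 7*A
N(V, I) = -4 + I
N(b(-3), 7)*(136 - 62) = (-4 + 7)*(136 - 62) = 3*74 = 222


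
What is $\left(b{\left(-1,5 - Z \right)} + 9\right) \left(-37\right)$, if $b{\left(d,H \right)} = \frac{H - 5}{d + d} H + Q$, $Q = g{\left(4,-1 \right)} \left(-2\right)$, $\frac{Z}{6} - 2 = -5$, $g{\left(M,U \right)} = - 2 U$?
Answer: $7474$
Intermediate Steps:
$Z = -18$ ($Z = 12 + 6 \left(-5\right) = 12 - 30 = -18$)
$Q = -4$ ($Q = \left(-2\right) \left(-1\right) \left(-2\right) = 2 \left(-2\right) = -4$)
$b{\left(d,H \right)} = -4 + \frac{H \left(-5 + H\right)}{2 d}$ ($b{\left(d,H \right)} = \frac{H - 5}{d + d} H - 4 = \frac{-5 + H}{2 d} H - 4 = \frac{H \left(-5 + H\right)}{2 d} - 4 = -4 + \frac{H \left(-5 + H\right)}{2 d}$)
$\left(b{\left(-1,5 - Z \right)} + 9\right) \left(-37\right) = \left(\frac{\left(5 - -18\right)^{2} - -8 - 5 \left(5 - -18\right)}{2 \left(-1\right)} + 9\right) \left(-37\right) = \left(\frac{1}{2} \left(-1\right) \left(\left(5 + 18\right)^{2} + 8 - 5 \left(5 + 18\right)\right) + 9\right) \left(-37\right) = \left(\frac{1}{2} \left(-1\right) \left(23^{2} + 8 - 115\right) + 9\right) \left(-37\right) = \left(\frac{1}{2} \left(-1\right) \left(529 + 8 - 115\right) + 9\right) \left(-37\right) = \left(\frac{1}{2} \left(-1\right) 422 + 9\right) \left(-37\right) = \left(-211 + 9\right) \left(-37\right) = \left(-202\right) \left(-37\right) = 7474$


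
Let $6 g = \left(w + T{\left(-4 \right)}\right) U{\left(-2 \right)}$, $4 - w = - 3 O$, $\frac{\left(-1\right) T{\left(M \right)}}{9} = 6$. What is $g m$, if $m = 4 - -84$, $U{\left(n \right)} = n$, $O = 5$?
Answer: $\frac{3080}{3} \approx 1026.7$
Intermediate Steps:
$T{\left(M \right)} = -54$ ($T{\left(M \right)} = \left(-9\right) 6 = -54$)
$m = 88$ ($m = 4 + 84 = 88$)
$w = 19$ ($w = 4 - \left(-3\right) 5 = 4 - -15 = 4 + 15 = 19$)
$g = \frac{35}{3}$ ($g = \frac{\left(19 - 54\right) \left(-2\right)}{6} = \frac{\left(-35\right) \left(-2\right)}{6} = \frac{1}{6} \cdot 70 = \frac{35}{3} \approx 11.667$)
$g m = \frac{35}{3} \cdot 88 = \frac{3080}{3}$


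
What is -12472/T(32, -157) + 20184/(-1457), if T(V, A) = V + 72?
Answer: -2533855/18941 ≈ -133.78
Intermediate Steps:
T(V, A) = 72 + V
-12472/T(32, -157) + 20184/(-1457) = -12472/(72 + 32) + 20184/(-1457) = -12472/104 + 20184*(-1/1457) = -12472*1/104 - 20184/1457 = -1559/13 - 20184/1457 = -2533855/18941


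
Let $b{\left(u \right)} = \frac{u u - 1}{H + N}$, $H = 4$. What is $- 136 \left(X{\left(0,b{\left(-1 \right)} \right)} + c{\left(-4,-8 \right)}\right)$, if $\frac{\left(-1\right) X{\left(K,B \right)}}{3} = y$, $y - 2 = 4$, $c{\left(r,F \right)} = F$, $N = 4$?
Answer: $3536$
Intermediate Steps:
$y = 6$ ($y = 2 + 4 = 6$)
$b{\left(u \right)} = - \frac{1}{8} + \frac{u^{2}}{8}$ ($b{\left(u \right)} = \frac{u u - 1}{4 + 4} = \frac{u^{2} - 1}{8} = \left(-1 + u^{2}\right) \frac{1}{8} = - \frac{1}{8} + \frac{u^{2}}{8}$)
$X{\left(K,B \right)} = -18$ ($X{\left(K,B \right)} = \left(-3\right) 6 = -18$)
$- 136 \left(X{\left(0,b{\left(-1 \right)} \right)} + c{\left(-4,-8 \right)}\right) = - 136 \left(-18 - 8\right) = \left(-136\right) \left(-26\right) = 3536$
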